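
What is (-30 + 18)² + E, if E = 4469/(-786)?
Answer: 108715/786 ≈ 138.31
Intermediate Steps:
E = -4469/786 (E = 4469*(-1/786) = -4469/786 ≈ -5.6858)
(-30 + 18)² + E = (-30 + 18)² - 4469/786 = (-12)² - 4469/786 = 144 - 4469/786 = 108715/786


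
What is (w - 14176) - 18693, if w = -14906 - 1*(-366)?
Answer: -47409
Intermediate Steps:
w = -14540 (w = -14906 + 366 = -14540)
(w - 14176) - 18693 = (-14540 - 14176) - 18693 = -28716 - 18693 = -47409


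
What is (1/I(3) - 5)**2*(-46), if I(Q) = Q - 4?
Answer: -1656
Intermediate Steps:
I(Q) = -4 + Q
(1/I(3) - 5)**2*(-46) = (1/(-4 + 3) - 5)**2*(-46) = (1/(-1) - 5)**2*(-46) = (1*(-1) - 5)**2*(-46) = (-1 - 5)**2*(-46) = (-6)**2*(-46) = 36*(-46) = -1656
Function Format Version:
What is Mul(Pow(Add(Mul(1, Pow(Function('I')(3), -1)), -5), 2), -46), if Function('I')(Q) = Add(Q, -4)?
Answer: -1656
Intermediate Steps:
Function('I')(Q) = Add(-4, Q)
Mul(Pow(Add(Mul(1, Pow(Function('I')(3), -1)), -5), 2), -46) = Mul(Pow(Add(Mul(1, Pow(Add(-4, 3), -1)), -5), 2), -46) = Mul(Pow(Add(Mul(1, Pow(-1, -1)), -5), 2), -46) = Mul(Pow(Add(Mul(1, -1), -5), 2), -46) = Mul(Pow(Add(-1, -5), 2), -46) = Mul(Pow(-6, 2), -46) = Mul(36, -46) = -1656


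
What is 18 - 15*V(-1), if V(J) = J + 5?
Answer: -42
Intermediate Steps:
V(J) = 5 + J
18 - 15*V(-1) = 18 - 15*(5 - 1) = 18 - 15*4 = 18 - 60 = -42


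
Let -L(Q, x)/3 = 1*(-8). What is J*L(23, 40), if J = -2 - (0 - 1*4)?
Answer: 48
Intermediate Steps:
L(Q, x) = 24 (L(Q, x) = -3*(-8) = 24)
J = 2 (J = -2 - (0 - 4) = -2 - 1*(-4) = -2 + 4 = 2)
J*L(23, 40) = 2*24 = 48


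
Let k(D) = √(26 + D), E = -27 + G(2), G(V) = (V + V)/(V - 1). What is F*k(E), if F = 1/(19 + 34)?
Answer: √3/53 ≈ 0.032680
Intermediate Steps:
G(V) = 2*V/(-1 + V) (G(V) = (2*V)/(-1 + V) = 2*V/(-1 + V))
E = -23 (E = -27 + 2*2/(-1 + 2) = -27 + 2*2/1 = -27 + 2*2*1 = -27 + 4 = -23)
F = 1/53 ≈ 0.018868
F*k(E) = √(26 - 23)/53 = √3/53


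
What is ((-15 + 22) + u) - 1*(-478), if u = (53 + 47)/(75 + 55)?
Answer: 6315/13 ≈ 485.77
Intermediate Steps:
u = 10/13 (u = 100/130 = 100*(1/130) = 10/13 ≈ 0.76923)
((-15 + 22) + u) - 1*(-478) = ((-15 + 22) + 10/13) - 1*(-478) = (7 + 10/13) + 478 = 101/13 + 478 = 6315/13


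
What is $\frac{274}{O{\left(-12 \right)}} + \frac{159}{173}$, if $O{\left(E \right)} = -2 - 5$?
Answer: $- \frac{46289}{1211} \approx -38.224$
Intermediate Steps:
$O{\left(E \right)} = -7$
$\frac{274}{O{\left(-12 \right)}} + \frac{159}{173} = \frac{274}{-7} + \frac{159}{173} = 274 \left(- \frac{1}{7}\right) + 159 \cdot \frac{1}{173} = - \frac{274}{7} + \frac{159}{173} = - \frac{46289}{1211}$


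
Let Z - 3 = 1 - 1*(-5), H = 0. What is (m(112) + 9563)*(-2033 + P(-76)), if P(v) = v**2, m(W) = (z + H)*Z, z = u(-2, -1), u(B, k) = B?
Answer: 35726935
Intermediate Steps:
z = -2
Z = 9 (Z = 3 + (1 - 1*(-5)) = 3 + (1 + 5) = 3 + 6 = 9)
m(W) = -18 (m(W) = (-2 + 0)*9 = -2*9 = -18)
(m(112) + 9563)*(-2033 + P(-76)) = (-18 + 9563)*(-2033 + (-76)**2) = 9545*(-2033 + 5776) = 9545*3743 = 35726935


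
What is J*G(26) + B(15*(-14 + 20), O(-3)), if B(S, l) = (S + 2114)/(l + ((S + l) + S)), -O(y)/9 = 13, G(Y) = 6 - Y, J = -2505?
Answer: 1351598/27 ≈ 50059.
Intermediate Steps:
O(y) = -117 (O(y) = -9*13 = -117)
B(S, l) = (2114 + S)/(2*S + 2*l) (B(S, l) = (2114 + S)/(l + (l + 2*S)) = (2114 + S)/(2*S + 2*l))
J*G(26) + B(15*(-14 + 20), O(-3)) = -2505*(6 - 1*26) + (1057 + (15*(-14 + 20))/2)/(15*(-14 + 20) - 117) = -2505*(6 - 26) + (1057 + (15*6)/2)/(15*6 - 117) = -2505*(-20) + (1057 + (1/2)*90)/(90 - 117) = 50100 + (1057 + 45)/(-27) = 50100 - 1/27*1102 = 50100 - 1102/27 = 1351598/27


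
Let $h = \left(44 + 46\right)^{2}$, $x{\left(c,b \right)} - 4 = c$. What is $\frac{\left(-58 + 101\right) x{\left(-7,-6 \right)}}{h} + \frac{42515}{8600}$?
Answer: $\frac{1144207}{232200} \approx 4.9277$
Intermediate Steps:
$x{\left(c,b \right)} = 4 + c$
$h = 8100$ ($h = 90^{2} = 8100$)
$\frac{\left(-58 + 101\right) x{\left(-7,-6 \right)}}{h} + \frac{42515}{8600} = \frac{\left(-58 + 101\right) \left(4 - 7\right)}{8100} + \frac{42515}{8600} = 43 \left(-3\right) \frac{1}{8100} + 42515 \cdot \frac{1}{8600} = \left(-129\right) \frac{1}{8100} + \frac{8503}{1720} = - \frac{43}{2700} + \frac{8503}{1720} = \frac{1144207}{232200}$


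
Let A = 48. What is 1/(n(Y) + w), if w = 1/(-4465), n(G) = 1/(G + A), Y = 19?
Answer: 299155/4398 ≈ 68.021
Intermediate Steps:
n(G) = 1/(48 + G) (n(G) = 1/(G + 48) = 1/(48 + G))
w = -1/4465 ≈ -0.00022396
1/(n(Y) + w) = 1/(1/(48 + 19) - 1/4465) = 1/(1/67 - 1/4465) = 1/(4398/299155) = 299155/4398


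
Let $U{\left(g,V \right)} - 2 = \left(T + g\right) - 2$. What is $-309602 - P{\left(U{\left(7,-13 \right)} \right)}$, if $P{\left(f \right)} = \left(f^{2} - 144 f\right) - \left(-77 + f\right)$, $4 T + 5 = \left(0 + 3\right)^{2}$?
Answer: $-308583$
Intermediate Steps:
$T = 1$ ($T = - \frac{5}{4} + \frac{\left(0 + 3\right)^{2}}{4} = - \frac{5}{4} + \frac{3^{2}}{4} = - \frac{5}{4} + \frac{1}{4} \cdot 9 = - \frac{5}{4} + \frac{9}{4} = 1$)
$U{\left(g,V \right)} = 1 + g$ ($U{\left(g,V \right)} = 2 + \left(\left(1 + g\right) - 2\right) = 2 + \left(-1 + g\right) = 1 + g$)
$P{\left(f \right)} = 77 + f^{2} - 145 f$
$-309602 - P{\left(U{\left(7,-13 \right)} \right)} = -309602 - \left(77 + \left(1 + 7\right)^{2} - 145 \left(1 + 7\right)\right) = -309602 - \left(77 + 8^{2} - 1160\right) = -309602 - \left(77 + 64 - 1160\right) = -309602 - -1019 = -309602 + 1019 = -308583$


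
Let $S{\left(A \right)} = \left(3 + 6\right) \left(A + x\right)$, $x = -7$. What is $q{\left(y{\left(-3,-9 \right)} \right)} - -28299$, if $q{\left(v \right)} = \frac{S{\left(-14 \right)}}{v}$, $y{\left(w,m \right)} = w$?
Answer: $28362$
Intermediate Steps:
$S{\left(A \right)} = -63 + 9 A$ ($S{\left(A \right)} = \left(3 + 6\right) \left(A - 7\right) = 9 \left(-7 + A\right) = -63 + 9 A$)
$q{\left(v \right)} = - \frac{189}{v}$ ($q{\left(v \right)} = \frac{-63 + 9 \left(-14\right)}{v} = \frac{-63 - 126}{v} = - \frac{189}{v}$)
$q{\left(y{\left(-3,-9 \right)} \right)} - -28299 = - \frac{189}{-3} - -28299 = \left(-189\right) \left(- \frac{1}{3}\right) + 28299 = 63 + 28299 = 28362$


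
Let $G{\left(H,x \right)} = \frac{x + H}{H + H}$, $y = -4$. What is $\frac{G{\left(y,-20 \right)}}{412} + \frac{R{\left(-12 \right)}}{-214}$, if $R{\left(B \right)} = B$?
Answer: $\frac{2793}{44084} \approx 0.063356$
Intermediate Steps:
$G{\left(H,x \right)} = \frac{H + x}{2 H}$
$\frac{G{\left(y,-20 \right)}}{412} + \frac{R{\left(-12 \right)}}{-214} = \frac{\frac{1}{2} \frac{1}{-4} \left(-4 - 20\right)}{412} - \frac{12}{-214} = \frac{1}{2} \left(- \frac{1}{4}\right) \left(-24\right) \frac{1}{412} - - \frac{6}{107} = 3 \cdot \frac{1}{412} + \frac{6}{107} = \frac{3}{412} + \frac{6}{107} = \frac{2793}{44084}$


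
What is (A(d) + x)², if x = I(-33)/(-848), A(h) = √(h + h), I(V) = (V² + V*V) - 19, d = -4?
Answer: (2159 - 1696*I*√2)²/719104 ≈ -1.5179 - 14.402*I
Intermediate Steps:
I(V) = -19 + 2*V² (I(V) = (V² + V²) - 19 = 2*V² - 19 = -19 + 2*V²)
A(h) = √2*√h (A(h) = √(2*h) = √2*√h)
x = -2159/848 (x = (-19 + 2*(-33)²)/(-848) = (-19 + 2*1089)*(-1/848) = (-19 + 2178)*(-1/848) = 2159*(-1/848) = -2159/848 ≈ -2.5460)
(A(d) + x)² = (√2*√(-4) - 2159/848)² = (√2*(2*I) - 2159/848)² = (2*I*√2 - 2159/848)² = (-2159/848 + 2*I*√2)²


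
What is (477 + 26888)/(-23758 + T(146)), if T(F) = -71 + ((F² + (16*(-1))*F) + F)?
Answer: -27365/4703 ≈ -5.8186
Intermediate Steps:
T(F) = -71 + F² - 15*F (T(F) = -71 + ((F² - 16*F) + F) = -71 + (F² - 15*F) = -71 + F² - 15*F)
(477 + 26888)/(-23758 + T(146)) = (477 + 26888)/(-23758 + (-71 + 146² - 15*146)) = 27365/(-23758 + (-71 + 21316 - 2190)) = 27365/(-23758 + 19055) = 27365/(-4703) = 27365*(-1/4703) = -27365/4703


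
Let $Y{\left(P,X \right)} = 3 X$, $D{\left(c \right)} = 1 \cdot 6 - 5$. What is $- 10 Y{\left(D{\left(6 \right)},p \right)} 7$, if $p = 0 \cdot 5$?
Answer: $0$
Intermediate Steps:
$D{\left(c \right)} = 1$ ($D{\left(c \right)} = 6 - 5 = 1$)
$p = 0$
$- 10 Y{\left(D{\left(6 \right)},p \right)} 7 = - 10 \cdot 3 \cdot 0 \cdot 7 = \left(-10\right) 0 \cdot 7 = 0 \cdot 7 = 0$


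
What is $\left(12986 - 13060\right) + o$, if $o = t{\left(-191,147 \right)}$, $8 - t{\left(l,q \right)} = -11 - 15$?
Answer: $-40$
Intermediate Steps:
$t{\left(l,q \right)} = 34$ ($t{\left(l,q \right)} = 8 - \left(-11 - 15\right) = 8 - -26 = 8 + 26 = 34$)
$o = 34$
$\left(12986 - 13060\right) + o = \left(12986 - 13060\right) + 34 = -74 + 34 = -40$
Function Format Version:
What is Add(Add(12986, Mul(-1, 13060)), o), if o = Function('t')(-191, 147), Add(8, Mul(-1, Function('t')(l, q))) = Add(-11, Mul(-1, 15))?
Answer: -40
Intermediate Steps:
Function('t')(l, q) = 34 (Function('t')(l, q) = Add(8, Mul(-1, Add(-11, Mul(-1, 15)))) = Add(8, Mul(-1, Add(-11, -15))) = Add(8, Mul(-1, -26)) = Add(8, 26) = 34)
o = 34
Add(Add(12986, Mul(-1, 13060)), o) = Add(Add(12986, Mul(-1, 13060)), 34) = Add(Add(12986, -13060), 34) = Add(-74, 34) = -40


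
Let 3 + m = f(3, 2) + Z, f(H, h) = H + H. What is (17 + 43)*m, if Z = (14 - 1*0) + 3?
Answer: 1200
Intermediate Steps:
f(H, h) = 2*H
Z = 17 (Z = (14 + 0) + 3 = 14 + 3 = 17)
m = 20 (m = -3 + (2*3 + 17) = -3 + (6 + 17) = -3 + 23 = 20)
(17 + 43)*m = (17 + 43)*20 = 60*20 = 1200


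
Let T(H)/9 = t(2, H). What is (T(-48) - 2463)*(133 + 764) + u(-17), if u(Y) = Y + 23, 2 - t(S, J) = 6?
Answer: -2241597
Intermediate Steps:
t(S, J) = -4 (t(S, J) = 2 - 1*6 = 2 - 6 = -4)
T(H) = -36 (T(H) = 9*(-4) = -36)
u(Y) = 23 + Y
(T(-48) - 2463)*(133 + 764) + u(-17) = (-36 - 2463)*(133 + 764) + (23 - 17) = -2499*897 + 6 = -2241603 + 6 = -2241597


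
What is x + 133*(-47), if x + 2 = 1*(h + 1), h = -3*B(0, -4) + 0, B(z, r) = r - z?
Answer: -6240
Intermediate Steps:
h = 12 (h = -3*(-4 - 1*0) + 0 = -3*(-4 + 0) + 0 = -3*(-4) + 0 = 12 + 0 = 12)
x = 11 (x = -2 + 1*(12 + 1) = -2 + 1*13 = -2 + 13 = 11)
x + 133*(-47) = 11 + 133*(-47) = 11 - 6251 = -6240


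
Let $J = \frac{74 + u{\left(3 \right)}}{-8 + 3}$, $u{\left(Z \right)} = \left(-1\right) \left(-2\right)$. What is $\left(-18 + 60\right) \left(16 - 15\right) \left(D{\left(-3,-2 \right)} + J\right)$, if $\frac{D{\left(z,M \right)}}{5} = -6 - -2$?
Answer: $- \frac{7392}{5} \approx -1478.4$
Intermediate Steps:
$u{\left(Z \right)} = 2$
$D{\left(z,M \right)} = -20$ ($D{\left(z,M \right)} = 5 \left(-6 - -2\right) = 5 \left(-6 + 2\right) = 5 \left(-4\right) = -20$)
$J = - \frac{76}{5}$ ($J = \frac{74 + 2}{-8 + 3} = \frac{76}{-5} = 76 \left(- \frac{1}{5}\right) = - \frac{76}{5} \approx -15.2$)
$\left(-18 + 60\right) \left(16 - 15\right) \left(D{\left(-3,-2 \right)} + J\right) = \left(-18 + 60\right) \left(16 - 15\right) \left(-20 - \frac{76}{5}\right) = 42 \cdot 1 \left(- \frac{176}{5}\right) = 42 \left(- \frac{176}{5}\right) = - \frac{7392}{5}$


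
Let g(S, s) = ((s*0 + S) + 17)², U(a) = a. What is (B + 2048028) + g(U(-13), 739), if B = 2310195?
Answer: 4358239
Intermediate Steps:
g(S, s) = (17 + S)² (g(S, s) = ((0 + S) + 17)² = (S + 17)² = (17 + S)²)
(B + 2048028) + g(U(-13), 739) = (2310195 + 2048028) + (17 - 13)² = 4358223 + 4² = 4358223 + 16 = 4358239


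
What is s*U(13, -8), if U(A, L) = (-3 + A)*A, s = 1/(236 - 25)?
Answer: 130/211 ≈ 0.61611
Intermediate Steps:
s = 1/211 ≈ 0.0047393
U(A, L) = A*(-3 + A)
s*U(13, -8) = (13*(-3 + 13))/211 = (13*10)/211 = (1/211)*130 = 130/211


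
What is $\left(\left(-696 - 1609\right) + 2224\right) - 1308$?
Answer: $-1389$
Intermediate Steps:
$\left(\left(-696 - 1609\right) + 2224\right) - 1308 = \left(-2305 + 2224\right) - 1308 = -81 - 1308 = -1389$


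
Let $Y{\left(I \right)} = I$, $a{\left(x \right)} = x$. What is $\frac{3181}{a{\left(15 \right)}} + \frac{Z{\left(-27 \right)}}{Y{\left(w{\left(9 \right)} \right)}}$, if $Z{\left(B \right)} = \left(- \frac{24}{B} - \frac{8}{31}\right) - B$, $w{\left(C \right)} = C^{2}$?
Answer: $\frac{24001018}{112995} \approx 212.41$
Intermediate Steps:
$Z{\left(B \right)} = - \frac{8}{31} - B - \frac{24}{B}$ ($Z{\left(B \right)} = \left(- \frac{24}{B} - \frac{8}{31}\right) - B = \left(- \frac{8}{31} - \frac{24}{B}\right) - B = - \frac{8}{31} - B - \frac{24}{B}$)
$\frac{3181}{a{\left(15 \right)}} + \frac{Z{\left(-27 \right)}}{Y{\left(w{\left(9 \right)} \right)}} = \frac{3181}{15} + \frac{- \frac{8}{31} - -27 - \frac{24}{-27}}{9^{2}} = 3181 \cdot \frac{1}{15} + \frac{- \frac{8}{31} + 27 - - \frac{8}{9}}{81} = \frac{3181}{15} + \left(- \frac{8}{31} + 27 + \frac{8}{9}\right) \frac{1}{81} = \frac{3181}{15} + \frac{7709}{279} \cdot \frac{1}{81} = \frac{3181}{15} + \frac{7709}{22599} = \frac{24001018}{112995}$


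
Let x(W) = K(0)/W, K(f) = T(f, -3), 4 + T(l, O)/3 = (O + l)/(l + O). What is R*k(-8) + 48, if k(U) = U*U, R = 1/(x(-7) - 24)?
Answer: 7184/159 ≈ 45.182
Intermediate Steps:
T(l, O) = -9 (T(l, O) = -12 + 3*((O + l)/(l + O)) = -12 + 3*((O + l)/(O + l)) = -12 + 3*1 = -12 + 3 = -9)
K(f) = -9
x(W) = -9/W
R = -7/159 (R = 1/(-9/(-7) - 24) = 1/(-9*(-⅐) - 24) = 1/(9/7 - 24) = 1/(-159/7) = -7/159 ≈ -0.044025)
k(U) = U²
R*k(-8) + 48 = -7/159*(-8)² + 48 = -7/159*64 + 48 = -448/159 + 48 = 7184/159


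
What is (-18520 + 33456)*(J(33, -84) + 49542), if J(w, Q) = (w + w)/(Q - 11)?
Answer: 70295148864/95 ≈ 7.3995e+8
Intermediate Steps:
J(w, Q) = 2*w/(-11 + Q) (J(w, Q) = (2*w)/(-11 + Q) = 2*w/(-11 + Q))
(-18520 + 33456)*(J(33, -84) + 49542) = (-18520 + 33456)*(2*33/(-11 - 84) + 49542) = 14936*(2*33/(-95) + 49542) = 14936*(2*33*(-1/95) + 49542) = 14936*(-66/95 + 49542) = 14936*(4706424/95) = 70295148864/95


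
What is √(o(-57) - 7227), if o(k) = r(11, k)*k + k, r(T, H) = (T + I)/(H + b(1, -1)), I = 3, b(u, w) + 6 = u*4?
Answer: 3*I*√2812058/59 ≈ 85.267*I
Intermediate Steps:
b(u, w) = -6 + 4*u (b(u, w) = -6 + u*4 = -6 + 4*u)
r(T, H) = (3 + T)/(-2 + H) (r(T, H) = (T + 3)/(H + (-6 + 4*1)) = (3 + T)/(H + (-6 + 4)) = (3 + T)/(H - 2) = (3 + T)/(-2 + H))
o(k) = k + 14*k/(-2 + k) (o(k) = ((3 + 11)/(-2 + k))*k + k = (14/(-2 + k))*k + k = 14*k/(-2 + k) + k = k + 14*k/(-2 + k))
√(o(-57) - 7227) = √(-57*(12 - 57)/(-2 - 57) - 7227) = √(-57*(-45)/(-59) - 7227) = √(-57*(-1/59)*(-45) - 7227) = √(-2565/59 - 7227) = √(-428958/59) = 3*I*√2812058/59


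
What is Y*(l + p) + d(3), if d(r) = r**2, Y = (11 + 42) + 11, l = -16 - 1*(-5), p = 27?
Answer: 1033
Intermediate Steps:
l = -11 (l = -16 + 5 = -11)
Y = 64 (Y = 53 + 11 = 64)
Y*(l + p) + d(3) = 64*(-11 + 27) + 3**2 = 64*16 + 9 = 1024 + 9 = 1033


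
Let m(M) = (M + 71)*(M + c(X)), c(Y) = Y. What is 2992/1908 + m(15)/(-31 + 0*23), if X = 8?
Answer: -920318/14787 ≈ -62.238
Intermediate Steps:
m(M) = (8 + M)*(71 + M) (m(M) = (M + 71)*(M + 8) = (71 + M)*(8 + M) = (8 + M)*(71 + M))
2992/1908 + m(15)/(-31 + 0*23) = 2992/1908 + (568 + 15**2 + 79*15)/(-31 + 0*23) = 2992*(1/1908) + (568 + 225 + 1185)/(-31 + 0) = 748/477 + 1978/(-31) = 748/477 + 1978*(-1/31) = 748/477 - 1978/31 = -920318/14787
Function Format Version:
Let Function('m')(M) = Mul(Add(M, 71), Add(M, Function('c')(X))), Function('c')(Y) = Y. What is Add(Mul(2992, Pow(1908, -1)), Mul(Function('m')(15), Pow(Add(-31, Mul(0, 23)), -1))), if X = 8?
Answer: Rational(-920318, 14787) ≈ -62.238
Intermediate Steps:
Function('m')(M) = Mul(Add(8, M), Add(71, M)) (Function('m')(M) = Mul(Add(M, 71), Add(M, 8)) = Mul(Add(71, M), Add(8, M)) = Mul(Add(8, M), Add(71, M)))
Add(Mul(2992, Pow(1908, -1)), Mul(Function('m')(15), Pow(Add(-31, Mul(0, 23)), -1))) = Add(Mul(2992, Pow(1908, -1)), Mul(Add(568, Pow(15, 2), Mul(79, 15)), Pow(Add(-31, Mul(0, 23)), -1))) = Add(Mul(2992, Rational(1, 1908)), Mul(Add(568, 225, 1185), Pow(Add(-31, 0), -1))) = Add(Rational(748, 477), Mul(1978, Pow(-31, -1))) = Add(Rational(748, 477), Mul(1978, Rational(-1, 31))) = Add(Rational(748, 477), Rational(-1978, 31)) = Rational(-920318, 14787)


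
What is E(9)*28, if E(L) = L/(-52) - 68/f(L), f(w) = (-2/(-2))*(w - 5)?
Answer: -6251/13 ≈ -480.85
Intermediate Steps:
f(w) = -5 + w (f(w) = (-2*(-½))*(-5 + w) = 1*(-5 + w) = -5 + w)
E(L) = -68/(-5 + L) - L/52 (E(L) = L/(-52) - 68/(-5 + L) = L*(-1/52) - 68/(-5 + L) = -L/52 - 68/(-5 + L) = -68/(-5 + L) - L/52)
E(9)*28 = ((-3536 - 1*9*(-5 + 9))/(52*(-5 + 9)))*28 = ((1/52)*(-3536 - 1*9*4)/4)*28 = ((1/52)*(¼)*(-3536 - 36))*28 = ((1/52)*(¼)*(-3572))*28 = -893/52*28 = -6251/13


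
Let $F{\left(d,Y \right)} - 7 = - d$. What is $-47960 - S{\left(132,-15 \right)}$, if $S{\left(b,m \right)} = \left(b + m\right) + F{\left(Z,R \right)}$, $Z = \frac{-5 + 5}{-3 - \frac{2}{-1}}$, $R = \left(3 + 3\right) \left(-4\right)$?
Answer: $-48084$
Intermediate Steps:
$R = -24$ ($R = 6 \left(-4\right) = -24$)
$Z = 0$ ($Z = \frac{0}{-3 - -2} = \frac{0}{-3 + 2} = \frac{0}{-1} = 0 \left(-1\right) = 0$)
$F{\left(d,Y \right)} = 7 - d$
$S{\left(b,m \right)} = 7 + b + m$ ($S{\left(b,m \right)} = \left(b + m\right) + \left(7 - 0\right) = \left(b + m\right) + \left(7 + 0\right) = \left(b + m\right) + 7 = 7 + b + m$)
$-47960 - S{\left(132,-15 \right)} = -47960 - \left(7 + 132 - 15\right) = -47960 - 124 = -48084$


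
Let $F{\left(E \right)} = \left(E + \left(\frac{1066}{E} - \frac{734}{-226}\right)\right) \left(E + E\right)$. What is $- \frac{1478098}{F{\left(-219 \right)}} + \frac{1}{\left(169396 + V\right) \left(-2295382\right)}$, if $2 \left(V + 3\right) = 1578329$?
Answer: $- \frac{183748929832184636383}{12012687265485568270} \approx -15.296$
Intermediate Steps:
$F{\left(E \right)} = 2 E \left(\frac{367}{113} + E + \frac{1066}{E}\right)$ ($F{\left(E \right)} = \left(E + \left(\frac{1066}{E} - - \frac{367}{113}\right)\right) 2 E = \left(E + \left(\frac{1066}{E} + \frac{367}{113}\right)\right) 2 E = \left(E + \left(\frac{367}{113} + \frac{1066}{E}\right)\right) 2 E = \left(\frac{367}{113} + E + \frac{1066}{E}\right) 2 E = 2 E \left(\frac{367}{113} + E + \frac{1066}{E}\right)$)
$V = \frac{1578323}{2}$ ($V = -3 + \frac{1}{2} \cdot 1578329 = -3 + \frac{1578329}{2} = \frac{1578323}{2} \approx 7.8916 \cdot 10^{5}$)
$- \frac{1478098}{F{\left(-219 \right)}} + \frac{1}{\left(169396 + V\right) \left(-2295382\right)} = - \frac{1478098}{2132 + 2 \left(-219\right)^{2} + \frac{734}{113} \left(-219\right)} + \frac{1}{\left(169396 + \frac{1578323}{2}\right) \left(-2295382\right)} = - \frac{1478098}{2132 + 2 \cdot 47961 - \frac{160746}{113}} + \frac{1}{\frac{1917115}{2}} \left(- \frac{1}{2295382}\right) = - \frac{1478098}{2132 + 95922 - \frac{160746}{113}} + \frac{2}{1917115} \left(- \frac{1}{2295382}\right) = - \frac{1478098}{\frac{10919356}{113}} - \frac{1}{2200255631465} = \left(-1478098\right) \frac{113}{10919356} - \frac{1}{2200255631465} = - \frac{83512537}{5459678} - \frac{1}{2200255631465} = - \frac{183748929832184636383}{12012687265485568270}$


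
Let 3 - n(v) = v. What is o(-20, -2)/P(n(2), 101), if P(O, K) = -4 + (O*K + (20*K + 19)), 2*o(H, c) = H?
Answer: -5/1068 ≈ -0.0046816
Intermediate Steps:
n(v) = 3 - v
o(H, c) = H/2
P(O, K) = 15 + 20*K + K*O (P(O, K) = -4 + (K*O + (19 + 20*K)) = -4 + (19 + 20*K + K*O) = 15 + 20*K + K*O)
o(-20, -2)/P(n(2), 101) = ((½)*(-20))/(15 + 20*101 + 101*(3 - 1*2)) = -10/(15 + 2020 + 101*(3 - 2)) = -10/(15 + 2020 + 101*1) = -10/(15 + 2020 + 101) = -10/2136 = -10*1/2136 = -5/1068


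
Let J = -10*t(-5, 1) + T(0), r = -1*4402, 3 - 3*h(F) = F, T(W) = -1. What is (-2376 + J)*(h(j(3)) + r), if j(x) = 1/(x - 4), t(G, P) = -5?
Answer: 30721054/3 ≈ 1.0240e+7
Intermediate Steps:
j(x) = 1/(-4 + x)
h(F) = 1 - F/3
r = -4402
J = 49 (J = -10*(-5) - 1 = 50 - 1 = 49)
(-2376 + J)*(h(j(3)) + r) = (-2376 + 49)*((1 - 1/(3*(-4 + 3))) - 4402) = -2327*((1 - ⅓/(-1)) - 4402) = -2327*((1 - ⅓*(-1)) - 4402) = -2327*((1 + ⅓) - 4402) = -2327*(4/3 - 4402) = -2327*(-13202/3) = 30721054/3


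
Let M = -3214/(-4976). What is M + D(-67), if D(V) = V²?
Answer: 11170239/2488 ≈ 4489.6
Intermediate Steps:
M = 1607/2488 (M = -3214*(-1/4976) = 1607/2488 ≈ 0.64590)
M + D(-67) = 1607/2488 + (-67)² = 1607/2488 + 4489 = 11170239/2488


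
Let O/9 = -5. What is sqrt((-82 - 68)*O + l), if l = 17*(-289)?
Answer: sqrt(1837) ≈ 42.860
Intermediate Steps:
O = -45 (O = 9*(-5) = -45)
l = -4913
sqrt((-82 - 68)*O + l) = sqrt((-82 - 68)*(-45) - 4913) = sqrt(-150*(-45) - 4913) = sqrt(6750 - 4913) = sqrt(1837)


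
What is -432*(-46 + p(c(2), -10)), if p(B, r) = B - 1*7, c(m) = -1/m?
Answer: 23112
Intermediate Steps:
p(B, r) = -7 + B (p(B, r) = B - 7 = -7 + B)
-432*(-46 + p(c(2), -10)) = -432*(-46 + (-7 - 1/2)) = -432*(-46 + (-7 - 1*½)) = -432*(-46 + (-7 - ½)) = -432*(-46 - 15/2) = -432*(-107/2) = 23112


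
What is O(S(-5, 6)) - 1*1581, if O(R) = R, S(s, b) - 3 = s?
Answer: -1583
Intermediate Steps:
S(s, b) = 3 + s
O(S(-5, 6)) - 1*1581 = (3 - 5) - 1*1581 = -2 - 1581 = -1583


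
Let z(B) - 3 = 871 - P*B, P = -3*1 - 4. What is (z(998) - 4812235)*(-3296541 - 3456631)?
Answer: 32444770727500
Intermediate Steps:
P = -7 (P = -3 - 4 = -7)
z(B) = 874 + 7*B (z(B) = 3 + (871 - (-7)*B) = 3 + (871 + 7*B) = 874 + 7*B)
(z(998) - 4812235)*(-3296541 - 3456631) = ((874 + 7*998) - 4812235)*(-3296541 - 3456631) = ((874 + 6986) - 4812235)*(-6753172) = (7860 - 4812235)*(-6753172) = -4804375*(-6753172) = 32444770727500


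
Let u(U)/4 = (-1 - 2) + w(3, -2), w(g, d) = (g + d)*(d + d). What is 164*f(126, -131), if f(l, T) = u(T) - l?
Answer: -25256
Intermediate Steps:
w(g, d) = 2*d*(d + g) (w(g, d) = (d + g)*(2*d) = 2*d*(d + g))
u(U) = -28 (u(U) = 4*((-1 - 2) + 2*(-2)*(-2 + 3)) = 4*(-3 + 2*(-2)*1) = 4*(-3 - 4) = 4*(-7) = -28)
f(l, T) = -28 - l
164*f(126, -131) = 164*(-28 - 1*126) = 164*(-28 - 126) = 164*(-154) = -25256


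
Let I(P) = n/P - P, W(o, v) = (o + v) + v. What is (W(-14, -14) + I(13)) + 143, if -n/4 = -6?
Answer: 1168/13 ≈ 89.846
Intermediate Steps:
W(o, v) = o + 2*v
n = 24 (n = -4*(-6) = 24)
I(P) = -P + 24/P (I(P) = 24/P - P = -P + 24/P)
(W(-14, -14) + I(13)) + 143 = ((-14 + 2*(-14)) + (-1*13 + 24/13)) + 143 = ((-14 - 28) + (-13 + 24*(1/13))) + 143 = (-42 + (-13 + 24/13)) + 143 = (-42 - 145/13) + 143 = -691/13 + 143 = 1168/13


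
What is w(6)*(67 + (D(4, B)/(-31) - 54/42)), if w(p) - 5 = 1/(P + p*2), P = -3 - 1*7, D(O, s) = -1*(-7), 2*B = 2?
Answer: 156321/434 ≈ 360.19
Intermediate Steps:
B = 1 (B = (½)*2 = 1)
D(O, s) = 7
P = -10 (P = -3 - 7 = -10)
w(p) = 5 + 1/(-10 + 2*p) (w(p) = 5 + 1/(-10 + p*2) = 5 + 1/(-10 + 2*p))
w(6)*(67 + (D(4, B)/(-31) - 54/42)) = ((-49 + 10*6)/(2*(-5 + 6)))*(67 + (7/(-31) - 54/42)) = ((½)*(-49 + 60)/1)*(67 + (7*(-1/31) - 54*1/42)) = ((½)*1*11)*(67 + (-7/31 - 9/7)) = 11*(67 - 328/217)/2 = (11/2)*(14211/217) = 156321/434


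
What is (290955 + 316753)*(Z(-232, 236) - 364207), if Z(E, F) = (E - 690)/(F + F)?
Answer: -13058628984151/59 ≈ -2.2133e+11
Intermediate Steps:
Z(E, F) = (-690 + E)/(2*F) (Z(E, F) = (-690 + E)/((2*F)) = (-690 + E)*(1/(2*F)) = (-690 + E)/(2*F))
(290955 + 316753)*(Z(-232, 236) - 364207) = (290955 + 316753)*((½)*(-690 - 232)/236 - 364207) = 607708*((½)*(1/236)*(-922) - 364207) = 607708*(-461/236 - 364207) = 607708*(-85953313/236) = -13058628984151/59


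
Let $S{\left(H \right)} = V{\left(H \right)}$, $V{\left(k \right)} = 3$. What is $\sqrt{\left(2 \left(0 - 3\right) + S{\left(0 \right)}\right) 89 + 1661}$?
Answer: $\sqrt{1394} \approx 37.336$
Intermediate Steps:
$S{\left(H \right)} = 3$
$\sqrt{\left(2 \left(0 - 3\right) + S{\left(0 \right)}\right) 89 + 1661} = \sqrt{\left(2 \left(0 - 3\right) + 3\right) 89 + 1661} = \sqrt{\left(2 \left(-3\right) + 3\right) 89 + 1661} = \sqrt{\left(-6 + 3\right) 89 + 1661} = \sqrt{\left(-3\right) 89 + 1661} = \sqrt{-267 + 1661} = \sqrt{1394}$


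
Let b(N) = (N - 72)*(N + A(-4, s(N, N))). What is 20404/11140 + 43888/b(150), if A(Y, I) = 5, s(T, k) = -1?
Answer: 1414609/259005 ≈ 5.4617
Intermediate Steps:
b(N) = (-72 + N)*(5 + N) (b(N) = (N - 72)*(N + 5) = (-72 + N)*(5 + N))
20404/11140 + 43888/b(150) = 20404/11140 + 43888/(-360 + 150² - 67*150) = 20404*(1/11140) + 43888/(-360 + 22500 - 10050) = 5101/2785 + 43888/12090 = 5101/2785 + 43888*(1/12090) = 5101/2785 + 1688/465 = 1414609/259005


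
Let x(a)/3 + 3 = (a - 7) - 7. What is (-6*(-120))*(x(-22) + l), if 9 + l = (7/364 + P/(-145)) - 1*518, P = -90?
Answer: -174633660/377 ≈ -4.6322e+5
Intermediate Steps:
x(a) = -51 + 3*a (x(a) = -9 + 3*((a - 7) - 7) = -9 + 3*((-7 + a) - 7) = -9 + 3*(-14 + a) = -9 + (-42 + 3*a) = -51 + 3*a)
l = -793751/1508 (l = -9 + ((7/364 - 90/(-145)) - 1*518) = -9 + ((7*(1/364) - 90*(-1/145)) - 518) = -9 + ((1/52 + 18/29) - 518) = -9 + (965/1508 - 518) = -9 - 780179/1508 = -793751/1508 ≈ -526.36)
(-6*(-120))*(x(-22) + l) = (-6*(-120))*((-51 + 3*(-22)) - 793751/1508) = 720*((-51 - 66) - 793751/1508) = 720*(-117 - 793751/1508) = 720*(-970187/1508) = -174633660/377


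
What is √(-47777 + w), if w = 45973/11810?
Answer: 9*I*√82261810970/11810 ≈ 218.57*I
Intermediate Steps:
w = 45973/11810 (w = 45973*(1/11810) = 45973/11810 ≈ 3.8927)
√(-47777 + w) = √(-47777 + 45973/11810) = √(-564200397/11810) = 9*I*√82261810970/11810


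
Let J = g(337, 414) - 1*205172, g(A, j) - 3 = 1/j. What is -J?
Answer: 84939965/414 ≈ 2.0517e+5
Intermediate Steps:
g(A, j) = 3 + 1/j
J = -84939965/414 (J = (3 + 1/414) - 1*205172 = (3 + 1/414) - 205172 = 1243/414 - 205172 = -84939965/414 ≈ -2.0517e+5)
-J = -1*(-84939965/414) = 84939965/414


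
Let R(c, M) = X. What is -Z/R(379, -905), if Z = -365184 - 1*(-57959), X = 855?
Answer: 61445/171 ≈ 359.33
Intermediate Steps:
R(c, M) = 855
Z = -307225 (Z = -365184 + 57959 = -307225)
-Z/R(379, -905) = -(-307225)/855 = -1*(-61445/171) = 61445/171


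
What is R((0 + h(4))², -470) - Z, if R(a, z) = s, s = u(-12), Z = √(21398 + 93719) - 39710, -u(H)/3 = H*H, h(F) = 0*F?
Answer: 39278 - √115117 ≈ 38939.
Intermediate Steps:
h(F) = 0
u(H) = -3*H² (u(H) = -3*H*H = -3*H²)
Z = -39710 + √115117 (Z = √115117 - 39710 = -39710 + √115117 ≈ -39371.)
s = -432 (s = -3*(-12)² = -3*144 = -432)
R(a, z) = -432
R((0 + h(4))², -470) - Z = -432 - (-39710 + √115117) = -432 + (39710 - √115117) = 39278 - √115117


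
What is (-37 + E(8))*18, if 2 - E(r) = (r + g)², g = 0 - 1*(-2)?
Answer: -2430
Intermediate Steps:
g = 2 (g = 0 + 2 = 2)
E(r) = 2 - (2 + r)² (E(r) = 2 - (r + 2)² = 2 - (2 + r)²)
(-37 + E(8))*18 = (-37 + (2 - (2 + 8)²))*18 = (-37 + (2 - 1*10²))*18 = (-37 + (2 - 1*100))*18 = (-37 + (2 - 100))*18 = (-37 - 98)*18 = -135*18 = -2430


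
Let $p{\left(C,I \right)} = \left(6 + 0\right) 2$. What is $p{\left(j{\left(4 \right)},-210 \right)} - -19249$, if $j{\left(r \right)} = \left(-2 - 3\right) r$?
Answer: $19261$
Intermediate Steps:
$j{\left(r \right)} = - 5 r$
$p{\left(C,I \right)} = 12$ ($p{\left(C,I \right)} = 6 \cdot 2 = 12$)
$p{\left(j{\left(4 \right)},-210 \right)} - -19249 = 12 - -19249 = 12 + 19249 = 19261$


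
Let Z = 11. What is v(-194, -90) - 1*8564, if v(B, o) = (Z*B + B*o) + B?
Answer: 6568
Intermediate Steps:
v(B, o) = 12*B + B*o (v(B, o) = (11*B + B*o) + B = 12*B + B*o)
v(-194, -90) - 1*8564 = -194*(12 - 90) - 1*8564 = -194*(-78) - 8564 = 15132 - 8564 = 6568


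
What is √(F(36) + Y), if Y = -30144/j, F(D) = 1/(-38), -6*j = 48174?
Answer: √347036134186/305102 ≈ 1.9308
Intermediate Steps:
j = -8029 (j = -⅙*48174 = -8029)
F(D) = -1/38
Y = 30144/8029 (Y = -30144/(-8029) = -30144*(-1/8029) = 30144/8029 ≈ 3.7544)
√(F(36) + Y) = √(-1/38 + 30144/8029) = √(1137443/305102) = √347036134186/305102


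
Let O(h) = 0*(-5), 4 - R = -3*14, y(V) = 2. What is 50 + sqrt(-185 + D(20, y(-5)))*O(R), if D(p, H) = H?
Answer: 50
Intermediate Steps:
R = 46 (R = 4 - (-3)*14 = 4 - 1*(-42) = 4 + 42 = 46)
O(h) = 0
50 + sqrt(-185 + D(20, y(-5)))*O(R) = 50 + sqrt(-185 + 2)*0 = 50 + sqrt(-183)*0 = 50 + (I*sqrt(183))*0 = 50 + 0 = 50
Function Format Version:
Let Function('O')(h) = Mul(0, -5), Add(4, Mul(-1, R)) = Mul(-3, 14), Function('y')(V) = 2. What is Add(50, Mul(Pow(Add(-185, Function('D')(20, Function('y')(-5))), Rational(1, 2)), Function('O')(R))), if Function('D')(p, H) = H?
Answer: 50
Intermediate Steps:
R = 46 (R = Add(4, Mul(-1, Mul(-3, 14))) = Add(4, Mul(-1, -42)) = Add(4, 42) = 46)
Function('O')(h) = 0
Add(50, Mul(Pow(Add(-185, Function('D')(20, Function('y')(-5))), Rational(1, 2)), Function('O')(R))) = Add(50, Mul(Pow(Add(-185, 2), Rational(1, 2)), 0)) = Add(50, Mul(Pow(-183, Rational(1, 2)), 0)) = Add(50, Mul(Mul(I, Pow(183, Rational(1, 2))), 0)) = Add(50, 0) = 50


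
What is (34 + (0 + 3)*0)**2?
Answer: 1156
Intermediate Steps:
(34 + (0 + 3)*0)**2 = (34 + 3*0)**2 = (34 + 0)**2 = 34**2 = 1156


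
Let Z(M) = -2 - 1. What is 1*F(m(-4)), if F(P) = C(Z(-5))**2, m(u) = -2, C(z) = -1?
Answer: 1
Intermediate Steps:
Z(M) = -3
F(P) = 1 (F(P) = (-1)**2 = 1)
1*F(m(-4)) = 1*1 = 1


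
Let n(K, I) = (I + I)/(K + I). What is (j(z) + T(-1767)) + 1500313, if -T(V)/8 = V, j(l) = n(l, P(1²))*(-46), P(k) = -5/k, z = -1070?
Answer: 325606443/215 ≈ 1.5144e+6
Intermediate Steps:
n(K, I) = 2*I/(I + K) (n(K, I) = (2*I)/(I + K) = 2*I/(I + K))
j(l) = 460/(-5 + l) (j(l) = (2*(-5/(1²))/(-5/(1²) + l))*(-46) = (2*(-5/1)/(-5/1 + l))*(-46) = (2*(-5*1)/(-5*1 + l))*(-46) = (2*(-5)/(-5 + l))*(-46) = -10/(-5 + l)*(-46) = 460/(-5 + l))
T(V) = -8*V
(j(z) + T(-1767)) + 1500313 = (460/(-5 - 1070) - 8*(-1767)) + 1500313 = (460/(-1075) + 14136) + 1500313 = (460*(-1/1075) + 14136) + 1500313 = (-92/215 + 14136) + 1500313 = 3039148/215 + 1500313 = 325606443/215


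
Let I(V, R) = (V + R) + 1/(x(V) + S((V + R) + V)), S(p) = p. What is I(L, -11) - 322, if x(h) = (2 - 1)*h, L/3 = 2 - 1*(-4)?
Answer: -13544/43 ≈ -314.98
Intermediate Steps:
L = 18 (L = 3*(2 - 1*(-4)) = 3*(2 + 4) = 3*6 = 18)
x(h) = h (x(h) = 1*h = h)
I(V, R) = R + V + 1/(R + 3*V) (I(V, R) = (V + R) + 1/(V + ((V + R) + V)) = (R + V) + 1/(V + ((R + V) + V)) = (R + V) + 1/(V + (R + 2*V)) = (R + V) + 1/(R + 3*V) = R + V + 1/(R + 3*V))
I(L, -11) - 322 = (1 + (-11)² + 3*18² + 4*(-11)*18)/(-11 + 3*18) - 322 = (1 + 121 + 3*324 - 792)/(-11 + 54) - 322 = (1 + 121 + 972 - 792)/43 - 322 = (1/43)*302 - 322 = 302/43 - 322 = -13544/43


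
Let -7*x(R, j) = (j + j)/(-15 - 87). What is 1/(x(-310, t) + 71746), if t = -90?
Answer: 119/8537744 ≈ 1.3938e-5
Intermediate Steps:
x(R, j) = j/357 (x(R, j) = -(j + j)/(7*(-15 - 87)) = -2*j/(7*(-102)) = -2*j*(-1)/(7*102) = -(-1)*j/357 = j/357)
1/(x(-310, t) + 71746) = 1/((1/357)*(-90) + 71746) = 1/(-30/119 + 71746) = 1/(8537744/119) = 119/8537744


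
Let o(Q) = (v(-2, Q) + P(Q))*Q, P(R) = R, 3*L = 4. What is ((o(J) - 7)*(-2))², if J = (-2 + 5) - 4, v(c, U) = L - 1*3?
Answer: 676/9 ≈ 75.111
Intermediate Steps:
L = 4/3 (L = (⅓)*4 = 4/3 ≈ 1.3333)
v(c, U) = -5/3 (v(c, U) = 4/3 - 1*3 = 4/3 - 3 = -5/3)
J = -1 (J = 3 - 4 = -1)
o(Q) = Q*(-5/3 + Q) (o(Q) = (-5/3 + Q)*Q = Q*(-5/3 + Q))
((o(J) - 7)*(-2))² = (((⅓)*(-1)*(-5 + 3*(-1)) - 7)*(-2))² = (((⅓)*(-1)*(-5 - 3) - 7)*(-2))² = (((⅓)*(-1)*(-8) - 7)*(-2))² = ((8/3 - 7)*(-2))² = (-13/3*(-2))² = (26/3)² = 676/9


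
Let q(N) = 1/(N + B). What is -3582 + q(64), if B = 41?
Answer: -376109/105 ≈ -3582.0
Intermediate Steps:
q(N) = 1/(41 + N) (q(N) = 1/(N + 41) = 1/(41 + N))
-3582 + q(64) = -3582 + 1/(41 + 64) = -3582 + 1/105 = -376109/105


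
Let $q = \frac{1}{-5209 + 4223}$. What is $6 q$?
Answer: $- \frac{3}{493} \approx -0.0060852$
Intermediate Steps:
$q = - \frac{1}{986}$ ($q = \frac{1}{-986} = - \frac{1}{986} \approx -0.0010142$)
$6 q = 6 \left(- \frac{1}{986}\right) = - \frac{3}{493}$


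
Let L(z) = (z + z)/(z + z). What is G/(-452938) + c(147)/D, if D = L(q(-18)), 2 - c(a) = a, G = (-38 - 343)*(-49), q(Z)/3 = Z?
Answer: -65694679/452938 ≈ -145.04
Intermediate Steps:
q(Z) = 3*Z
G = 18669 (G = -381*(-49) = 18669)
L(z) = 1 (L(z) = (2*z)/((2*z)) = (2*z)*(1/(2*z)) = 1)
c(a) = 2 - a
D = 1
G/(-452938) + c(147)/D = 18669/(-452938) + (2 - 1*147)/1 = 18669*(-1/452938) + (2 - 147)*1 = -18669/452938 - 145*1 = -18669/452938 - 145 = -65694679/452938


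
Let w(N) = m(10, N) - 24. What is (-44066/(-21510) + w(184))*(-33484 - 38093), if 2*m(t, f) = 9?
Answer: 2985389187/2390 ≈ 1.2491e+6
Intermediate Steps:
m(t, f) = 9/2 (m(t, f) = (½)*9 = 9/2)
w(N) = -39/2 (w(N) = 9/2 - 24 = -39/2)
(-44066/(-21510) + w(184))*(-33484 - 38093) = (-44066/(-21510) - 39/2)*(-33484 - 38093) = (-44066*(-1/21510) - 39/2)*(-71577) = (22033/10755 - 39/2)*(-71577) = -375379/21510*(-71577) = 2985389187/2390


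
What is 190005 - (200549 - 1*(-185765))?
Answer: -196309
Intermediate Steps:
190005 - (200549 - 1*(-185765)) = 190005 - (200549 + 185765) = 190005 - 1*386314 = 190005 - 386314 = -196309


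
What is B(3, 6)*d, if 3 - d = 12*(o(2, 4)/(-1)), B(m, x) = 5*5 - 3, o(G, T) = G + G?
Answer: 1122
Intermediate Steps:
o(G, T) = 2*G
B(m, x) = 22 (B(m, x) = 25 - 3 = 22)
d = 51 (d = 3 - 12*(2*2)/(-1) = 3 - 12*4*(-1) = 3 - 12*(-4) = 3 - 1*(-48) = 3 + 48 = 51)
B(3, 6)*d = 22*51 = 1122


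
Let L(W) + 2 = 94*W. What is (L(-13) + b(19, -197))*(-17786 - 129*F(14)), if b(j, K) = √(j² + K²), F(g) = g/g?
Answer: 21927960 - 17915*√39170 ≈ 1.8382e+7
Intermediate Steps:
F(g) = 1
L(W) = -2 + 94*W
b(j, K) = √(K² + j²)
(L(-13) + b(19, -197))*(-17786 - 129*F(14)) = ((-2 + 94*(-13)) + √((-197)² + 19²))*(-17786 - 129*1) = ((-2 - 1222) + √(38809 + 361))*(-17786 - 129) = (-1224 + √39170)*(-17915) = 21927960 - 17915*√39170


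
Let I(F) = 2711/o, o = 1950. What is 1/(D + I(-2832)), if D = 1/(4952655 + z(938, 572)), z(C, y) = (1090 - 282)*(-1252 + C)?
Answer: 9162938850/12738836423 ≈ 0.71929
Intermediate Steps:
z(C, y) = -1011616 + 808*C (z(C, y) = 808*(-1252 + C) = -1011616 + 808*C)
I(F) = 2711/1950
D = 1/4698943 (D = 1/(4952655 + (-1011616 + 808*938)) = 1/(4952655 + (-1011616 + 757904)) = 1/(4952655 - 253712) = 1/4698943 ≈ 2.1281e-7)
1/(D + I(-2832)) = 1/(1/4698943 + 2711/1950) = 1/(12738836423/9162938850) = 9162938850/12738836423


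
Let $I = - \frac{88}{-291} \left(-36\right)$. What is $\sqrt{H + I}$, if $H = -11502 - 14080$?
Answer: $\frac{17 i \sqrt{833230}}{97} \approx 159.98 i$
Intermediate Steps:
$H = -25582$ ($H = -11502 - 14080 = -25582$)
$I = - \frac{1056}{97}$ ($I = \left(-88\right) \left(- \frac{1}{291}\right) \left(-36\right) = \frac{88}{291} \left(-36\right) = - \frac{1056}{97} \approx -10.887$)
$\sqrt{H + I} = \sqrt{-25582 - \frac{1056}{97}} = \sqrt{- \frac{2482510}{97}} = \frac{17 i \sqrt{833230}}{97}$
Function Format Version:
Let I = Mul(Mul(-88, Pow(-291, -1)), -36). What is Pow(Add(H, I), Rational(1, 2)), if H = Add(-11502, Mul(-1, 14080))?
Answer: Mul(Rational(17, 97), I, Pow(833230, Rational(1, 2))) ≈ Mul(159.98, I)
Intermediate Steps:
H = -25582 (H = Add(-11502, -14080) = -25582)
I = Rational(-1056, 97) (I = Mul(Mul(-88, Rational(-1, 291)), -36) = Mul(Rational(88, 291), -36) = Rational(-1056, 97) ≈ -10.887)
Pow(Add(H, I), Rational(1, 2)) = Pow(Add(-25582, Rational(-1056, 97)), Rational(1, 2)) = Pow(Rational(-2482510, 97), Rational(1, 2)) = Mul(Rational(17, 97), I, Pow(833230, Rational(1, 2)))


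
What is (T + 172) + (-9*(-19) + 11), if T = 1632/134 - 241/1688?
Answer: 41397245/113096 ≈ 366.04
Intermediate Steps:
T = 1361261/113096 (T = 1632*(1/134) - 241*1/1688 = 816/67 - 241/1688 = 1361261/113096 ≈ 12.036)
(T + 172) + (-9*(-19) + 11) = (1361261/113096 + 172) + (-9*(-19) + 11) = 20813773/113096 + (171 + 11) = 20813773/113096 + 182 = 41397245/113096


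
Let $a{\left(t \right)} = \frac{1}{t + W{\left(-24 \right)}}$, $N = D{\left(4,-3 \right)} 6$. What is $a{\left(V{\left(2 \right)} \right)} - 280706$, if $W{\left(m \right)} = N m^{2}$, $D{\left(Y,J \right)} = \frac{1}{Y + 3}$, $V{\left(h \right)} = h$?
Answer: $- \frac{974049813}{3470} \approx -2.8071 \cdot 10^{5}$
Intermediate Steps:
$D{\left(Y,J \right)} = \frac{1}{3 + Y}$
$N = \frac{6}{7}$ ($N = \frac{1}{3 + 4} \cdot 6 = \frac{1}{7} \cdot 6 = \frac{6}{7} \approx 0.85714$)
$W{\left(m \right)} = \frac{6 m^{2}}{7}$
$a{\left(t \right)} = \frac{1}{\frac{3456}{7} + t}$ ($a{\left(t \right)} = \frac{1}{t + \frac{6 \left(-24\right)^{2}}{7}} = \frac{1}{t + \frac{6}{7} \cdot 576} = \frac{1}{t + \frac{3456}{7}} = \frac{1}{\frac{3456}{7} + t}$)
$a{\left(V{\left(2 \right)} \right)} - 280706 = \frac{7}{3456 + 7 \cdot 2} - 280706 = \frac{7}{3456 + 14} - 280706 = \frac{7}{3470} - 280706 = - \frac{974049813}{3470}$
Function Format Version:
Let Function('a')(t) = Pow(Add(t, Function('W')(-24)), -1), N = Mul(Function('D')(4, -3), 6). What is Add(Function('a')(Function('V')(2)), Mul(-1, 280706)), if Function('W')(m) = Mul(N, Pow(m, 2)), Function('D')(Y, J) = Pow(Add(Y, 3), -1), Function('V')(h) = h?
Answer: Rational(-974049813, 3470) ≈ -2.8071e+5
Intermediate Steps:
Function('D')(Y, J) = Pow(Add(3, Y), -1)
N = Rational(6, 7) (N = Mul(Pow(Add(3, 4), -1), 6) = Mul(Pow(7, -1), 6) = Mul(Rational(1, 7), 6) = Rational(6, 7) ≈ 0.85714)
Function('W')(m) = Mul(Rational(6, 7), Pow(m, 2))
Function('a')(t) = Pow(Add(Rational(3456, 7), t), -1) (Function('a')(t) = Pow(Add(t, Mul(Rational(6, 7), Pow(-24, 2))), -1) = Pow(Add(t, Mul(Rational(6, 7), 576)), -1) = Pow(Add(t, Rational(3456, 7)), -1) = Pow(Add(Rational(3456, 7), t), -1))
Add(Function('a')(Function('V')(2)), Mul(-1, 280706)) = Add(Mul(7, Pow(Add(3456, Mul(7, 2)), -1)), Mul(-1, 280706)) = Add(Mul(7, Pow(Add(3456, 14), -1)), -280706) = Add(Mul(7, Pow(3470, -1)), -280706) = Add(Mul(7, Rational(1, 3470)), -280706) = Add(Rational(7, 3470), -280706) = Rational(-974049813, 3470)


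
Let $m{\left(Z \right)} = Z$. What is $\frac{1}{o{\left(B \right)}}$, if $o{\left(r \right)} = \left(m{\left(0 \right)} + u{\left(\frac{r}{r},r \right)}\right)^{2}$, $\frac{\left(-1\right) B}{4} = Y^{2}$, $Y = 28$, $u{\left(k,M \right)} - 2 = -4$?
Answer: $\frac{1}{4} \approx 0.25$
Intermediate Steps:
$u{\left(k,M \right)} = -2$ ($u{\left(k,M \right)} = 2 - 4 = -2$)
$B = -3136$ ($B = - 4 \cdot 28^{2} = \left(-4\right) 784 = -3136$)
$o{\left(r \right)} = 4$ ($o{\left(r \right)} = \left(0 - 2\right)^{2} = \left(-2\right)^{2} = 4$)
$\frac{1}{o{\left(B \right)}} = \frac{1}{4}$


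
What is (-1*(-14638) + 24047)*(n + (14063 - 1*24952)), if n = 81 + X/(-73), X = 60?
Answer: -30524167140/73 ≈ -4.1814e+8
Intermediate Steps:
n = 5853/73 (n = 81 + 60/(-73) = 81 - 1/73*60 = 81 - 60/73 = 5853/73 ≈ 80.178)
(-1*(-14638) + 24047)*(n + (14063 - 1*24952)) = (-1*(-14638) + 24047)*(5853/73 + (14063 - 1*24952)) = (14638 + 24047)*(5853/73 + (14063 - 24952)) = 38685*(5853/73 - 10889) = 38685*(-789044/73) = -30524167140/73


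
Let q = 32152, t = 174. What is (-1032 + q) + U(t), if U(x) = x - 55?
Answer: 31239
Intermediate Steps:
U(x) = -55 + x
(-1032 + q) + U(t) = (-1032 + 32152) + (-55 + 174) = 31120 + 119 = 31239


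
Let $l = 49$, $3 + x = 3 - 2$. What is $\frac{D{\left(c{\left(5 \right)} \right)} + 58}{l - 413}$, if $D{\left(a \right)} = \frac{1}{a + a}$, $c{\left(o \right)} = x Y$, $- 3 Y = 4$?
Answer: $- \frac{133}{832} \approx -0.15986$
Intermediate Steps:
$Y = - \frac{4}{3}$ ($Y = \left(- \frac{1}{3}\right) 4 = - \frac{4}{3} \approx -1.3333$)
$x = -2$ ($x = -3 + \left(3 - 2\right) = -3 + 1 = -2$)
$c{\left(o \right)} = \frac{8}{3}$ ($c{\left(o \right)} = \left(-2\right) \left(- \frac{4}{3}\right) = \frac{8}{3}$)
$D{\left(a \right)} = \frac{1}{2 a}$
$\frac{D{\left(c{\left(5 \right)} \right)} + 58}{l - 413} = \frac{\frac{1}{2 \cdot \frac{8}{3}} + 58}{49 - 413} = \frac{\frac{1}{2} \cdot \frac{3}{8} + 58}{-364} = \left(\frac{3}{16} + 58\right) \left(- \frac{1}{364}\right) = \frac{931}{16} \left(- \frac{1}{364}\right) = - \frac{133}{832}$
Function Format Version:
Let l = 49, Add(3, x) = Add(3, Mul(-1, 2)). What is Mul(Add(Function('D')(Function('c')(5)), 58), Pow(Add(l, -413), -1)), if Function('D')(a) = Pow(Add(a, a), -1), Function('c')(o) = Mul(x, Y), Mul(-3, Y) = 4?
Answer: Rational(-133, 832) ≈ -0.15986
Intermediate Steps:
Y = Rational(-4, 3) (Y = Mul(Rational(-1, 3), 4) = Rational(-4, 3) ≈ -1.3333)
x = -2 (x = Add(-3, Add(3, Mul(-1, 2))) = Add(-3, Add(3, -2)) = Add(-3, 1) = -2)
Function('c')(o) = Rational(8, 3) (Function('c')(o) = Mul(-2, Rational(-4, 3)) = Rational(8, 3))
Function('D')(a) = Mul(Rational(1, 2), Pow(a, -1)) (Function('D')(a) = Pow(Mul(2, a), -1) = Mul(Rational(1, 2), Pow(a, -1)))
Mul(Add(Function('D')(Function('c')(5)), 58), Pow(Add(l, -413), -1)) = Mul(Add(Mul(Rational(1, 2), Pow(Rational(8, 3), -1)), 58), Pow(Add(49, -413), -1)) = Mul(Add(Mul(Rational(1, 2), Rational(3, 8)), 58), Pow(-364, -1)) = Mul(Add(Rational(3, 16), 58), Rational(-1, 364)) = Mul(Rational(931, 16), Rational(-1, 364)) = Rational(-133, 832)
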